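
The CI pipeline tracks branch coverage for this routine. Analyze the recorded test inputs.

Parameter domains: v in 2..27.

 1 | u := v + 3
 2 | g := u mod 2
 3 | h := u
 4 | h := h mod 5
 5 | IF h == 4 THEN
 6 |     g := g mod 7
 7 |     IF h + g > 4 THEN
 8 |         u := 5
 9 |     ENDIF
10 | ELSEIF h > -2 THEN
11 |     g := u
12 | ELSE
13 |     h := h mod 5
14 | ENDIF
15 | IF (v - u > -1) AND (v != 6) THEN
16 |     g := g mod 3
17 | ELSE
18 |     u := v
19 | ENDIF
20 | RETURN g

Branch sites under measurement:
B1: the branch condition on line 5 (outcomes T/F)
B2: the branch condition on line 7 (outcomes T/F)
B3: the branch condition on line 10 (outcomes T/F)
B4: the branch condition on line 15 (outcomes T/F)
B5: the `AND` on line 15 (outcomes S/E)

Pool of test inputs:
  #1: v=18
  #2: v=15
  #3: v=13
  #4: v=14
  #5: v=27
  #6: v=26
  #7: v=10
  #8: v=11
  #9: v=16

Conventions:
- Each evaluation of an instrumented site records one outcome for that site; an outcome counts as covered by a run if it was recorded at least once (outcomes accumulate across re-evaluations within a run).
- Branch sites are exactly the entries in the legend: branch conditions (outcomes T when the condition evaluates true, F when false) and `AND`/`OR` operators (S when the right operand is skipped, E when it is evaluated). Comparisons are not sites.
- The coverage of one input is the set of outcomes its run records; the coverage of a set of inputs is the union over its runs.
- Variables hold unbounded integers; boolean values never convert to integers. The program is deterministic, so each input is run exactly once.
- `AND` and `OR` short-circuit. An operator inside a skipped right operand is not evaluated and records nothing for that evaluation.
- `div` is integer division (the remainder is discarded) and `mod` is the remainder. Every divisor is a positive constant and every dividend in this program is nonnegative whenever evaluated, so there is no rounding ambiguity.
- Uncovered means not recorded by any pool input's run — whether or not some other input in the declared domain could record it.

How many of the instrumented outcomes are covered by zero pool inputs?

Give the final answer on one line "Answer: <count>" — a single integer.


input #1 (v=18): events B1->F, B3->T, B5->S, B4->F; covers B1=F, B3=T, B4=F, B5=S
input #2 (v=15): events B1->F, B3->T, B5->S, B4->F; covers B1=F, B3=T, B4=F, B5=S
input #3 (v=13): events B1->F, B3->T, B5->S, B4->F; covers B1=F, B3=T, B4=F, B5=S
input #4 (v=14): events B1->F, B3->T, B5->S, B4->F; covers B1=F, B3=T, B4=F, B5=S
input #5 (v=27): events B1->F, B3->T, B5->S, B4->F; covers B1=F, B3=T, B4=F, B5=S
input #6 (v=26): events B1->T, B2->T, B5->E, B4->T; covers B1=T, B2=T, B4=T, B5=E
input #7 (v=10): events B1->F, B3->T, B5->S, B4->F; covers B1=F, B3=T, B4=F, B5=S
input #8 (v=11): events B1->T, B2->F, B5->S, B4->F; covers B1=T, B2=F, B4=F, B5=S
input #9 (v=16): events B1->T, B2->T, B5->E, B4->T; covers B1=T, B2=T, B4=T, B5=E
union over the pool: B1=T, B1=F, B2=T, B2=F, B3=T, B4=T, B4=F, B5=S, B5=E
uncovered (1 of 10): B3=F
Answer: 1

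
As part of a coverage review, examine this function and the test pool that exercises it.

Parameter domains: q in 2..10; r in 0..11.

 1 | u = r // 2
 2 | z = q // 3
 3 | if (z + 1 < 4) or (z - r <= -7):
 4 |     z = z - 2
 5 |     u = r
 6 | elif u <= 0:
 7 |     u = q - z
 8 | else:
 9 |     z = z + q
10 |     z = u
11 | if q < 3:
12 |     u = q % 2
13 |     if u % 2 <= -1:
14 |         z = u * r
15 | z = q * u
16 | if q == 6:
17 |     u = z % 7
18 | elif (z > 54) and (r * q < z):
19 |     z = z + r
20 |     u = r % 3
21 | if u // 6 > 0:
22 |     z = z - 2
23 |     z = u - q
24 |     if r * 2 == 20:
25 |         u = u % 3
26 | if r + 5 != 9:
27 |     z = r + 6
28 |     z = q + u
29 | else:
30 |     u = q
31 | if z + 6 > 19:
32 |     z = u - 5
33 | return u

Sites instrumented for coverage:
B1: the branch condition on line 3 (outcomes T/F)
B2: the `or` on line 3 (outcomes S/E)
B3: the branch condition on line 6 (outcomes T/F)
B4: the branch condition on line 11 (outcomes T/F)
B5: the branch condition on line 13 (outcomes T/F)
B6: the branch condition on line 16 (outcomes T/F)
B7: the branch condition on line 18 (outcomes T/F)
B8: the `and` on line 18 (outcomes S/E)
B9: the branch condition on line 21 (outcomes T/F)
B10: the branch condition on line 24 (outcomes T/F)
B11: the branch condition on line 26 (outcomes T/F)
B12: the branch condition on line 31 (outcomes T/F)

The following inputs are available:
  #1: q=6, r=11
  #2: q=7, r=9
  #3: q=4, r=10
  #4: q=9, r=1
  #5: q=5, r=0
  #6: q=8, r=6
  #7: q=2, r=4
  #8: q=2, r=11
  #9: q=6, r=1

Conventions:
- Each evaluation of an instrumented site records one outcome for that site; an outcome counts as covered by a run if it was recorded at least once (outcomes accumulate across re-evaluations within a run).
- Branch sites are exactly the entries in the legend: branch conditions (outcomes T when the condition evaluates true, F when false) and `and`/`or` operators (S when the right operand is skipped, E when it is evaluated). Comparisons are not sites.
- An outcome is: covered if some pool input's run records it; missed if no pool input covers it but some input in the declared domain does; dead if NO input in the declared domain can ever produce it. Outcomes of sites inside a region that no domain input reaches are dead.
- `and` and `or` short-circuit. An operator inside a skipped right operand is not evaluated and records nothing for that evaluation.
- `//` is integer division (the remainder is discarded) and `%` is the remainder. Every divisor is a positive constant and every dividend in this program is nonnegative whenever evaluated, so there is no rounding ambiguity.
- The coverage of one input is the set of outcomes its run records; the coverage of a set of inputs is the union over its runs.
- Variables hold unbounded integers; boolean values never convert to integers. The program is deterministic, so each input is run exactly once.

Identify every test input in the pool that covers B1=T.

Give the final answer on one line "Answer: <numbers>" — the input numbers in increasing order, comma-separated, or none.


input #1 (q=6, r=11): records B1=T
input #2 (q=7, r=9): records B1=T
input #3 (q=4, r=10): records B1=T
input #4 (q=9, r=1): does not record B1=T
input #5 (q=5, r=0): records B1=T
input #6 (q=8, r=6): records B1=T
input #7 (q=2, r=4): records B1=T
input #8 (q=2, r=11): records B1=T
input #9 (q=6, r=1): records B1=T
Answer: 1, 2, 3, 5, 6, 7, 8, 9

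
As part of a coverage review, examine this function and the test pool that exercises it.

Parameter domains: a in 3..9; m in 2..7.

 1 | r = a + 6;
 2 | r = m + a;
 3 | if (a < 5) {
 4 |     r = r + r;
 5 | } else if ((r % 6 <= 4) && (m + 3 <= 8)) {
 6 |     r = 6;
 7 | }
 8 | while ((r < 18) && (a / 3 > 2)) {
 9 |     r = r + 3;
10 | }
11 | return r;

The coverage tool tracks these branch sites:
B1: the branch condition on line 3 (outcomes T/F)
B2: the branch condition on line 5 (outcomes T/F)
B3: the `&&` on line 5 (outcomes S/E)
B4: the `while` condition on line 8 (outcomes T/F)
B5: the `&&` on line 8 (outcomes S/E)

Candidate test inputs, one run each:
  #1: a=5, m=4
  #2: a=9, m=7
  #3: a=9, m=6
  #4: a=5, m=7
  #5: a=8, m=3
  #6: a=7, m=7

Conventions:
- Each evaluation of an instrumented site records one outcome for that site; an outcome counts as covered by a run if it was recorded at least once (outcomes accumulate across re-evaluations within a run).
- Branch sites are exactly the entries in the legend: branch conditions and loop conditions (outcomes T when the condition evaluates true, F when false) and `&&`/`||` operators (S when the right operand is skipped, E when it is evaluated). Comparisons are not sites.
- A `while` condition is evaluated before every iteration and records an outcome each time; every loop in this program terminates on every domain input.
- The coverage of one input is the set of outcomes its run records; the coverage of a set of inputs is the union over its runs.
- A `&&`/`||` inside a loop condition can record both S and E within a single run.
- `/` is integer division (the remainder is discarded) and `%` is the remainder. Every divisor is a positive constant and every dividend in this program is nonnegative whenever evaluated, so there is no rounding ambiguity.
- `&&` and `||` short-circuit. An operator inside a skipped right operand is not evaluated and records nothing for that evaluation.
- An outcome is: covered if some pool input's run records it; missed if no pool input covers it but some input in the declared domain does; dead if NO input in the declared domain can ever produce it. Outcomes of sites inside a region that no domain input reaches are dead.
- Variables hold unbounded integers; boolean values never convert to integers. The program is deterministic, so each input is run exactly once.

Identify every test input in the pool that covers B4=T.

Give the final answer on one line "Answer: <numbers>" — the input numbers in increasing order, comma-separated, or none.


input #1 (a=5, m=4): does not produce B4=T
input #2 (a=9, m=7): produces B4=T
input #3 (a=9, m=6): produces B4=T
input #4 (a=5, m=7): does not produce B4=T
input #5 (a=8, m=3): does not produce B4=T
input #6 (a=7, m=7): does not produce B4=T
Answer: 2, 3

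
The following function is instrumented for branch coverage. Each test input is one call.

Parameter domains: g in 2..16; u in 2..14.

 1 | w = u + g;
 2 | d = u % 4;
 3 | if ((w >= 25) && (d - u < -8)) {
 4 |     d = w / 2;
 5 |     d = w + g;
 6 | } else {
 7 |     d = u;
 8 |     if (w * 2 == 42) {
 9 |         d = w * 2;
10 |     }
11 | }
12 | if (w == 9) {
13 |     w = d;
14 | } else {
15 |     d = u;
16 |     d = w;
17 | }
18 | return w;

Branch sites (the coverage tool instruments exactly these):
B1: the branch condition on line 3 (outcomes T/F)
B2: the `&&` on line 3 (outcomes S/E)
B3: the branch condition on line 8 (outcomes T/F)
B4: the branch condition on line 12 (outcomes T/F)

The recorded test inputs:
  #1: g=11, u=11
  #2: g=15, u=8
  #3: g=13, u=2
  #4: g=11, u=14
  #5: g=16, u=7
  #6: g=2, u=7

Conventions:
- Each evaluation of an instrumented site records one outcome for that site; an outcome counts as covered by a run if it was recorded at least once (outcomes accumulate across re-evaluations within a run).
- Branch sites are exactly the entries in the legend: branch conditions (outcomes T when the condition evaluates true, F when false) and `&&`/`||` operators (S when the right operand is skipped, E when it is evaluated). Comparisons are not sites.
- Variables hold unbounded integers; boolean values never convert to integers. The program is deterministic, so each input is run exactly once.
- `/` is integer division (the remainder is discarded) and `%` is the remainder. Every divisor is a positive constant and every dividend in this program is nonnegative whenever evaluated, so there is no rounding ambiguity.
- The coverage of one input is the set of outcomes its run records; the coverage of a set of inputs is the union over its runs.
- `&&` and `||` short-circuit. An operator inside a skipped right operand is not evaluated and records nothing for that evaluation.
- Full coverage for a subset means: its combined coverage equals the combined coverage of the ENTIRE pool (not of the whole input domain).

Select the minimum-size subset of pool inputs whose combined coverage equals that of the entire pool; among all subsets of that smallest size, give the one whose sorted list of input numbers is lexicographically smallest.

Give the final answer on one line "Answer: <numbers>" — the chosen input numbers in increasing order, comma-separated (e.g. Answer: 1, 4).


#1 (g=11, u=11) -> B2->S, B1->F, B3->F, B4->F; covered: B1=F, B2=S, B3=F, B4=F
#2 (g=15, u=8) -> B2->S, B1->F, B3->F, B4->F; covered: B1=F, B2=S, B3=F, B4=F
#3 (g=13, u=2) -> B2->S, B1->F, B3->F, B4->F; covered: B1=F, B2=S, B3=F, B4=F
#4 (g=11, u=14) -> B2->E, B1->T, B4->F; covered: B1=T, B2=E, B4=F
#5 (g=16, u=7) -> B2->S, B1->F, B3->F, B4->F; covered: B1=F, B2=S, B3=F, B4=F
#6 (g=2, u=7) -> B2->S, B1->F, B3->F, B4->T; covered: B1=F, B2=S, B3=F, B4=T
together the pool reaches 7 outcomes: B1=T, B1=F, B2=S, B2=E, B3=F, B4=T, B4=F
every size-1 subset falls short of the 7 outcomes (best: 4/7)
at size 2, {4, 6} reaches all 7 outcomes; every lexicographically earlier size-2 subset fails
Answer: 4, 6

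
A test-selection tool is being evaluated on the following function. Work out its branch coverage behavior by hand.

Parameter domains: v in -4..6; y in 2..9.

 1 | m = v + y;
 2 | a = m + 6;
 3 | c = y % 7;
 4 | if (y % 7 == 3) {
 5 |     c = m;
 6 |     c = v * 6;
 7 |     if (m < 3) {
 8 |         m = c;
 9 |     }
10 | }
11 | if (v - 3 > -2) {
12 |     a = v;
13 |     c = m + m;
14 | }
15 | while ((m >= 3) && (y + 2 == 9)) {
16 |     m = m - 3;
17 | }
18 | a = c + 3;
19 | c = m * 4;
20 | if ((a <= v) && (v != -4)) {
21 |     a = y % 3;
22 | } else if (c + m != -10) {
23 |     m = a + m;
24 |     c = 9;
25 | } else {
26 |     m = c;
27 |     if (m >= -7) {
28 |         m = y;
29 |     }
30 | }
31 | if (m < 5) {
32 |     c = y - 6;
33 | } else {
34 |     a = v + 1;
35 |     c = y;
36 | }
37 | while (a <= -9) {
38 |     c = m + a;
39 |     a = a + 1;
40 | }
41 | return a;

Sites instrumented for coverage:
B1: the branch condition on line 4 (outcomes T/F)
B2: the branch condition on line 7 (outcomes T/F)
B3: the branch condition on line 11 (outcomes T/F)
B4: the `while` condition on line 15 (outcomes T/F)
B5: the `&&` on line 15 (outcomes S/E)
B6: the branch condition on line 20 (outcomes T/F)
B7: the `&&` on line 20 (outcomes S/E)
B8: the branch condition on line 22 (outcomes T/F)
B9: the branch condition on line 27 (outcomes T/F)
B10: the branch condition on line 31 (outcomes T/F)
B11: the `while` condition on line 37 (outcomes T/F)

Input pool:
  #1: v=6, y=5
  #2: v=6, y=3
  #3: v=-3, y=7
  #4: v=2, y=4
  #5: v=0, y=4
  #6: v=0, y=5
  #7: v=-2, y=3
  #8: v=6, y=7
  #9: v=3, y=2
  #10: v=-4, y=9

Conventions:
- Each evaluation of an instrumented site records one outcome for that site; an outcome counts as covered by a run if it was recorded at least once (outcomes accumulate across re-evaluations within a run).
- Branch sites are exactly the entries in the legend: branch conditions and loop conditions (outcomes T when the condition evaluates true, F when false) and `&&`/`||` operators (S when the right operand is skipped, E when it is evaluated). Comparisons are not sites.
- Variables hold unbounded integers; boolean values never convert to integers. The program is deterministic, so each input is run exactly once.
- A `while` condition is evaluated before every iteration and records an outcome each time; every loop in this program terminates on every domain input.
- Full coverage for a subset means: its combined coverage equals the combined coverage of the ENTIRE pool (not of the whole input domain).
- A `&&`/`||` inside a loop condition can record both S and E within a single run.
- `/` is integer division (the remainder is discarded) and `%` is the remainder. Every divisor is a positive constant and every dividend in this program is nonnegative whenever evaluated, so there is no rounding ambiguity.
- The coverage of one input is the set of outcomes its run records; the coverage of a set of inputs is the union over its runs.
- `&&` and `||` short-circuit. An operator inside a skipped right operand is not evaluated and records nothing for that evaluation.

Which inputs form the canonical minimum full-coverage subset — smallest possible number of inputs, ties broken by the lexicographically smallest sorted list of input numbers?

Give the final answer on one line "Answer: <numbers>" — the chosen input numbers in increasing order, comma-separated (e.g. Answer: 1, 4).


input #1, v=6, y=5: events B1->F, B3->T, B5->E, B4->F, B7->S, B6->F, B8->T, B10->F, B11->F; outcomes B1=F, B3=T, B4=F, B5=E, B6=F, B7=S, B8=T, B10=F, B11=F
input #2, v=6, y=3: events B1->T, B2->F, B3->T, B5->E, B4->F, B7->S, B6->F, B8->T, B10->F, B11->F; outcomes B1=T, B2=F, B3=T, B4=F, B5=E, B6=F, B7=S, B8=T, B10=F, B11=F
input #3, v=-3, y=7: events B1->F, B3->F, B5->E, B4->T, B5->S, B4->F, B7->S, B6->F, B8->T, B10->T, B11->F; outcomes B1=F, B3=F, B4=T, B4=F, B5=S, B5=E, B6=F, B7=S, B8=T, B10=T, B11=F
input #4, v=2, y=4: events B1->F, B3->T, B5->E, B4->F, B7->S, B6->F, B8->T, B10->F, B11->F; outcomes B1=F, B3=T, B4=F, B5=E, B6=F, B7=S, B8=T, B10=F, B11=F
input #5, v=0, y=4: events B1->F, B3->F, B5->E, B4->F, B7->S, B6->F, B8->T, B10->F, B11->F; outcomes B1=F, B3=F, B4=F, B5=E, B6=F, B7=S, B8=T, B10=F, B11=F
input #6, v=0, y=5: events B1->F, B3->F, B5->E, B4->F, B7->S, B6->F, B8->T, B10->F, B11->F; outcomes B1=F, B3=F, B4=F, B5=E, B6=F, B7=S, B8=T, B10=F, B11=F
input #7, v=-2, y=3: events B1->T, B2->T, B3->F, B5->S, B4->F, B7->E, B6->T, B10->T, B11->F; outcomes B1=T, B2=T, B3=F, B4=F, B5=S, B6=T, B7=E, B10=T, B11=F
input #8, v=6, y=7: events B1->F, B3->T, B5->E, B4->T, B5->E, B4->T, B5->E, B4->T, B5->E, B4->T, B5->S, B4->F, B7->S, B6->F, ...; outcomes B1=F, B3=T, B4=T, B4=F, B5=S, B5=E, B6=F, B7=S, B8=T, B10=F, B11=F
input #9, v=3, y=2: events B1->F, B3->T, B5->E, B4->F, B7->S, B6->F, B8->T, B10->F, B11->F; outcomes B1=F, B3=T, B4=F, B5=E, B6=F, B7=S, B8=T, B10=F, B11=F
input #10, v=-4, y=9: events B1->F, B3->F, B5->E, B4->F, B7->S, B6->F, B8->T, B10->F, B11->F; outcomes B1=F, B3=F, B4=F, B5=E, B6=F, B7=S, B8=T, B10=F, B11=F
pool-wide coverage (18 outcomes): B1=T, B1=F, B2=T, B2=F, B3=T, B3=F, B4=T, B4=F, B5=S, B5=E, B6=T, B6=F, B7=S, B7=E, B8=T, B10=T, B10=F, B11=F
every size-1 subset falls short of the 18 outcomes (best: 11/18)
every size-2 subset falls short of the 18 outcomes (best: 17/18)
size 3: inputs {2, 3, 7} cover all 18 outcomes, and no lexicographically smaller subset of this size does
Answer: 2, 3, 7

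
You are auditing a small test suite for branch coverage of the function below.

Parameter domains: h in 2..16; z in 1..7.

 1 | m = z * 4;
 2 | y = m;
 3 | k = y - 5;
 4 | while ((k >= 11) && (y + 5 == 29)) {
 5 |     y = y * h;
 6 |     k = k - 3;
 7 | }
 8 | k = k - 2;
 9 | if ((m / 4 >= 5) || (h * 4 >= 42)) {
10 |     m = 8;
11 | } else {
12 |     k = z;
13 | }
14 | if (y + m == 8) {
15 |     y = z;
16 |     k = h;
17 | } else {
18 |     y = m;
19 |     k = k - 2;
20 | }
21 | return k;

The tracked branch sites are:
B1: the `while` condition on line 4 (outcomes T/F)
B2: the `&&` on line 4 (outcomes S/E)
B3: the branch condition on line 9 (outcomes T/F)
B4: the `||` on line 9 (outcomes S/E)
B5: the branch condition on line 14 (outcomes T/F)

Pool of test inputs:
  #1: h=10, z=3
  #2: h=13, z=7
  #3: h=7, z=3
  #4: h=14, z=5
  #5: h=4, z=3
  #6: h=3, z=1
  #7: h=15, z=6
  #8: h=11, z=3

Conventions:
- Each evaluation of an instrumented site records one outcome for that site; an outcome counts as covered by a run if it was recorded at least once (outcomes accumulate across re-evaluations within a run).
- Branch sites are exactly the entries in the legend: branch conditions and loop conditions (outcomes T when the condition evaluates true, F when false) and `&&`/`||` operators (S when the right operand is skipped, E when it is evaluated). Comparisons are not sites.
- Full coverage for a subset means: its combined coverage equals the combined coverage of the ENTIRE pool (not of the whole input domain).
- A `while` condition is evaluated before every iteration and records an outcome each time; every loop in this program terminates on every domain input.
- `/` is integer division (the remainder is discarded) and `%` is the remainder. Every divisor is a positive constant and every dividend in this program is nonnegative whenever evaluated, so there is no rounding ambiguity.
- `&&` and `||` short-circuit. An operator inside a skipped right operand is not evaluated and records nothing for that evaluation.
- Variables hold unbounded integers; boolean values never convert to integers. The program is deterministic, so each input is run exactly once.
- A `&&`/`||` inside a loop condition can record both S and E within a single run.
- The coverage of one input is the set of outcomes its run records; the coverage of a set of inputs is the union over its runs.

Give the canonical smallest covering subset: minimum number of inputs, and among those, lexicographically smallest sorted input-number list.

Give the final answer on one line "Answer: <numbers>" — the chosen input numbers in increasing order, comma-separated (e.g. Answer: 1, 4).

run #1 (h=10, z=3) runs B2->S, B1->F, B4->E, B3->F, B5->F; records B1=F, B2=S, B3=F, B4=E, B5=F
run #2 (h=13, z=7) runs B2->E, B1->F, B4->S, B3->T, B5->F; records B1=F, B2=E, B3=T, B4=S, B5=F
run #3 (h=7, z=3) runs B2->S, B1->F, B4->E, B3->F, B5->F; records B1=F, B2=S, B3=F, B4=E, B5=F
run #4 (h=14, z=5) runs B2->E, B1->F, B4->S, B3->T, B5->F; records B1=F, B2=E, B3=T, B4=S, B5=F
run #5 (h=4, z=3) runs B2->S, B1->F, B4->E, B3->F, B5->F; records B1=F, B2=S, B3=F, B4=E, B5=F
run #6 (h=3, z=1) runs B2->S, B1->F, B4->E, B3->F, B5->T; records B1=F, B2=S, B3=F, B4=E, B5=T
run #7 (h=15, z=6) runs B2->E, B1->T, B2->E, B1->F, B4->S, B3->T, B5->F; records B1=T, B1=F, B2=E, B3=T, B4=S, B5=F
run #8 (h=11, z=3) runs B2->S, B1->F, B4->E, B3->T, B5->F; records B1=F, B2=S, B3=T, B4=E, B5=F
together the pool reaches 10 outcomes: B1=T, B1=F, B2=S, B2=E, B3=T, B3=F, B4=S, B4=E, B5=T, B5=F
checked all size-1 subsets: none covers 10 outcomes (max 6/10)
at size 2, {6, 7} reaches all 10 outcomes; every lexicographically earlier size-2 subset fails

Answer: 6, 7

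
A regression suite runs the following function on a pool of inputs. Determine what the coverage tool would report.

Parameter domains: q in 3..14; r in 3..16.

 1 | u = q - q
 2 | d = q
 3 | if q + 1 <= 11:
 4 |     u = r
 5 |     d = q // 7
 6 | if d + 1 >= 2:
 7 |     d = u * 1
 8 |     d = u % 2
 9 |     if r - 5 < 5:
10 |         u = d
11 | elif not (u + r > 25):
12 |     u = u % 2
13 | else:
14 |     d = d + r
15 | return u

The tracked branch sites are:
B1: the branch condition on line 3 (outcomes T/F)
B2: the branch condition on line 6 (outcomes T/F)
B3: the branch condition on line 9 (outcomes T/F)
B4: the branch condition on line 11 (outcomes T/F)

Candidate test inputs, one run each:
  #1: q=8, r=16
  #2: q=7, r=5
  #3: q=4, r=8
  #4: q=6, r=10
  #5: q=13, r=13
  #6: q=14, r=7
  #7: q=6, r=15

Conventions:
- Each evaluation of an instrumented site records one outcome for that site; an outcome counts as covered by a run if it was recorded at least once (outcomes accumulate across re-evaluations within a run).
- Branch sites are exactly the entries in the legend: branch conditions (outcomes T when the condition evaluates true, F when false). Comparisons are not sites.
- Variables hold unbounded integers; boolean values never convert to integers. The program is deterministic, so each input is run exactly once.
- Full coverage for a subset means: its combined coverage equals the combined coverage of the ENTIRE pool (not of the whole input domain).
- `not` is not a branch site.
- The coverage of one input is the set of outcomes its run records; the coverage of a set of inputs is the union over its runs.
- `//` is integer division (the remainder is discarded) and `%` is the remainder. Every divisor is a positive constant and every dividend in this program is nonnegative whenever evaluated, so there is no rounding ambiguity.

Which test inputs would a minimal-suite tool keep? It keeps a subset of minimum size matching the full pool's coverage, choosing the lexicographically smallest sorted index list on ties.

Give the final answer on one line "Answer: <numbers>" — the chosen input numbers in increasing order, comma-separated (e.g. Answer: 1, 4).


input #1 (q=8, r=16): events B1->T, B2->T, B3->F; covers B1=T, B2=T, B3=F
input #2 (q=7, r=5): events B1->T, B2->T, B3->T; covers B1=T, B2=T, B3=T
input #3 (q=4, r=8): events B1->T, B2->F, B4->T; covers B1=T, B2=F, B4=T
input #4 (q=6, r=10): events B1->T, B2->F, B4->T; covers B1=T, B2=F, B4=T
input #5 (q=13, r=13): events B1->F, B2->T, B3->F; covers B1=F, B2=T, B3=F
input #6 (q=14, r=7): events B1->F, B2->T, B3->T; covers B1=F, B2=T, B3=T
input #7 (q=6, r=15): events B1->T, B2->F, B4->F; covers B1=T, B2=F, B4=F
the full pool covers 8 outcomes: B1=T, B1=F, B2=T, B2=F, B3=T, B3=F, B4=T, B4=F
every size-1 subset falls short of the 8 outcomes (best: 3/8)
every size-2 subset falls short of the 8 outcomes (best: 6/8)
every size-3 subset falls short of the 8 outcomes (best: 7/8)
the canonical winner is {1, 3, 6, 7}: size 4, full 8-outcome coverage, earliest index list among size-4 covers
Answer: 1, 3, 6, 7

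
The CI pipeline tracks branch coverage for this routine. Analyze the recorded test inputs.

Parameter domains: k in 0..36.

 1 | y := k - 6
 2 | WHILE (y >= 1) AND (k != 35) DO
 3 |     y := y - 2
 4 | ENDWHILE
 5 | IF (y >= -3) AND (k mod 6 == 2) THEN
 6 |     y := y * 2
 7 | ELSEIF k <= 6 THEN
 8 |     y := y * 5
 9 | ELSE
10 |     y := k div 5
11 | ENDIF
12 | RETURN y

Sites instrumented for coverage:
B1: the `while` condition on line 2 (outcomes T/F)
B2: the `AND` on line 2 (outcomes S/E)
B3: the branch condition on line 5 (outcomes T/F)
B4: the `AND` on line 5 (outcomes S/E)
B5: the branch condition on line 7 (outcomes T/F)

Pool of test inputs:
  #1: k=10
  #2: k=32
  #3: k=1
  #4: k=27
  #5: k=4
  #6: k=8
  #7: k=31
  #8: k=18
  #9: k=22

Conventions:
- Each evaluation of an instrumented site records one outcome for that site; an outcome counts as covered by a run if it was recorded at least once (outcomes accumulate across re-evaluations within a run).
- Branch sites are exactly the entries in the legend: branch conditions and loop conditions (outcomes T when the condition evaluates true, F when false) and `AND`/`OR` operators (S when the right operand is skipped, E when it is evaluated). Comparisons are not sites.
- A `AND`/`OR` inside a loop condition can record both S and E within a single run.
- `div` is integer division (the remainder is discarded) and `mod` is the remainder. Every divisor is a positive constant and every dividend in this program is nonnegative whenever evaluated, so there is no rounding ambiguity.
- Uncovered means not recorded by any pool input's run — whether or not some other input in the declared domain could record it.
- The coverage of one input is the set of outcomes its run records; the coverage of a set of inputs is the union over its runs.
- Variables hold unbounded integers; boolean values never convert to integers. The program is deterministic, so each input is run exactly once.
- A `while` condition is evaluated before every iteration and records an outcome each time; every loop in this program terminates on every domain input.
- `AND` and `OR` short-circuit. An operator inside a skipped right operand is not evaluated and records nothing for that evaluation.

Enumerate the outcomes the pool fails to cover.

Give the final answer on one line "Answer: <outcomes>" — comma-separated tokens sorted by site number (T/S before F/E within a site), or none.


test 1 (k=10) hits B1=T, B1=F, B2=S, B2=E, B3=F, B4=E, B5=F
test 2 (k=32) hits B1=T, B1=F, B2=S, B2=E, B3=T, B4=E
test 3 (k=1) hits B1=F, B2=S, B3=F, B4=S, B5=T
test 4 (k=27) hits B1=T, B1=F, B2=S, B2=E, B3=F, B4=E, B5=F
test 5 (k=4) hits B1=F, B2=S, B3=F, B4=E, B5=T
test 6 (k=8) hits B1=T, B1=F, B2=S, B2=E, B3=T, B4=E
test 7 (k=31) hits B1=T, B1=F, B2=S, B2=E, B3=F, B4=E, B5=F
test 8 (k=18) hits B1=T, B1=F, B2=S, B2=E, B3=F, B4=E, B5=F
test 9 (k=22) hits B1=T, B1=F, B2=S, B2=E, B3=F, B4=E, B5=F
union over the pool: B1=T, B1=F, B2=S, B2=E, B3=T, B3=F, B4=S, B4=E, B5=T, B5=F
uncovered (0 of 10): none
Answer: none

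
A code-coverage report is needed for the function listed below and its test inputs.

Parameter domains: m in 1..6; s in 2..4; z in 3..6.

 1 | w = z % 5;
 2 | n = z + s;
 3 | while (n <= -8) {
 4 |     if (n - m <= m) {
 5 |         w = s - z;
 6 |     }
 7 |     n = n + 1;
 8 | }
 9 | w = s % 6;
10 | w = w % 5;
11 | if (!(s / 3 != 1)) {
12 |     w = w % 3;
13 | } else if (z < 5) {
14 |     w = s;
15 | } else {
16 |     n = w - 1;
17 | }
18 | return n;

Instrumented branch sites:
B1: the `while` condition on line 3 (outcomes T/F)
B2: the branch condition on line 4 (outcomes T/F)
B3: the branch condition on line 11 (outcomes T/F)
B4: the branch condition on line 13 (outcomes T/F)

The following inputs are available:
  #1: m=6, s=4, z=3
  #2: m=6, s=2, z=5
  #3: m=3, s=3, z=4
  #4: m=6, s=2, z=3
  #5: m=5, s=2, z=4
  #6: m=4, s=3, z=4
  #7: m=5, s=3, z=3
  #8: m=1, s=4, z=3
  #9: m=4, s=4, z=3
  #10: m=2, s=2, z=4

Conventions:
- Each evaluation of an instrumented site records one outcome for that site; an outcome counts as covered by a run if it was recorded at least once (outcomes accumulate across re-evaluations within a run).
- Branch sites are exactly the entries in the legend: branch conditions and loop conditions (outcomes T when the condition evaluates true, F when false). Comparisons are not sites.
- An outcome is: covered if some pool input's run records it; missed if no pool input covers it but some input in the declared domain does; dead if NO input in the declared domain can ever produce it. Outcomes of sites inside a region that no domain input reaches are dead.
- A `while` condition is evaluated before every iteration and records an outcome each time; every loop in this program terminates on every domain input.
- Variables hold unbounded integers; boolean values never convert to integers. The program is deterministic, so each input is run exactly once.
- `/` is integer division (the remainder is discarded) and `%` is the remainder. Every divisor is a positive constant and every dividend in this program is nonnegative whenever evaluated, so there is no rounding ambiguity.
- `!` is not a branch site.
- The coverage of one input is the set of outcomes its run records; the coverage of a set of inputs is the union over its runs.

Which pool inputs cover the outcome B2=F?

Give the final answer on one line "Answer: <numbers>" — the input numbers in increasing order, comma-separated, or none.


input #1 (m=6, s=4, z=3): misses B2=F
input #2 (m=6, s=2, z=5): misses B2=F
input #3 (m=3, s=3, z=4): misses B2=F
input #4 (m=6, s=2, z=3): misses B2=F
input #5 (m=5, s=2, z=4): misses B2=F
input #6 (m=4, s=3, z=4): misses B2=F
input #7 (m=5, s=3, z=3): misses B2=F
input #8 (m=1, s=4, z=3): misses B2=F
input #9 (m=4, s=4, z=3): misses B2=F
input #10 (m=2, s=2, z=4): misses B2=F
Answer: none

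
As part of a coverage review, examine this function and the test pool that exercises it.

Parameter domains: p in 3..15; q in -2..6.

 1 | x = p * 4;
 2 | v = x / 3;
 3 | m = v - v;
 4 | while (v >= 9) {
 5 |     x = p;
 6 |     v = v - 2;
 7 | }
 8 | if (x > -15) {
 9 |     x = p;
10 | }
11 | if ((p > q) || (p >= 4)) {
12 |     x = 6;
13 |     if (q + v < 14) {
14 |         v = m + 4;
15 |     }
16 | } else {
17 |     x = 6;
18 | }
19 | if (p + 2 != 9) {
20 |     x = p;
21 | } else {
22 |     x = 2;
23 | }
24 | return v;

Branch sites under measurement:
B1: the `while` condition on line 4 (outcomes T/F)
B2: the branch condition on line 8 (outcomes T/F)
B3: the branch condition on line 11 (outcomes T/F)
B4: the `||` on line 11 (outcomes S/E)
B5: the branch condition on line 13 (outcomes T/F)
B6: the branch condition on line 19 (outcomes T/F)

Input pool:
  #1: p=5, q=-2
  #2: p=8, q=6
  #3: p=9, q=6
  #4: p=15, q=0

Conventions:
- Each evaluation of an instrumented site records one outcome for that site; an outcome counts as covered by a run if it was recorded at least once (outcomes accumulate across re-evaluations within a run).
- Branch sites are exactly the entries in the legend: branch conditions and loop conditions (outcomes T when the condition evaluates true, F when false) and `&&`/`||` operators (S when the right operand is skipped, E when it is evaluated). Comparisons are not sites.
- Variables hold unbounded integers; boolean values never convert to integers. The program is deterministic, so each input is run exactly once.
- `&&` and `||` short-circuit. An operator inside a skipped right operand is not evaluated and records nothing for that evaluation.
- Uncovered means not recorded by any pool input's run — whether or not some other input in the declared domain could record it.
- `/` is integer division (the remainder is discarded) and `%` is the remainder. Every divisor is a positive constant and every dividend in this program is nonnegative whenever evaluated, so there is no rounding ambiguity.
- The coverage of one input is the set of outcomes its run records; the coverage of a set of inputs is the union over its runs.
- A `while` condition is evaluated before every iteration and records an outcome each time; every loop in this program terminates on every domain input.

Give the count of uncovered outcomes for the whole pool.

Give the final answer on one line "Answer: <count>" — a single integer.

test 1 (p=5, q=-2) fires B1->F, B2->T, B4->S, B3->T, B5->T, B6->T; hits B1=F, B2=T, B3=T, B4=S, B5=T, B6=T
test 2 (p=8, q=6) fires B1->T, B1->F, B2->T, B4->S, B3->T, B5->F, B6->T; hits B1=T, B1=F, B2=T, B3=T, B4=S, B5=F, B6=T
test 3 (p=9, q=6) fires B1->T, B1->T, B1->F, B2->T, B4->S, B3->T, B5->F, B6->T; hits B1=T, B1=F, B2=T, B3=T, B4=S, B5=F, B6=T
test 4 (p=15, q=0) fires B1->T, B1->T, B1->T, B1->T, B1->T, B1->T, B1->F, B2->T, B4->S, B3->T, B5->T, B6->T; hits B1=T, B1=F, B2=T, B3=T, B4=S, B5=T, B6=T
union over the pool: B1=T, B1=F, B2=T, B3=T, B4=S, B5=T, B5=F, B6=T
uncovered (4 of 12): B2=F, B3=F, B4=E, B6=F

Answer: 4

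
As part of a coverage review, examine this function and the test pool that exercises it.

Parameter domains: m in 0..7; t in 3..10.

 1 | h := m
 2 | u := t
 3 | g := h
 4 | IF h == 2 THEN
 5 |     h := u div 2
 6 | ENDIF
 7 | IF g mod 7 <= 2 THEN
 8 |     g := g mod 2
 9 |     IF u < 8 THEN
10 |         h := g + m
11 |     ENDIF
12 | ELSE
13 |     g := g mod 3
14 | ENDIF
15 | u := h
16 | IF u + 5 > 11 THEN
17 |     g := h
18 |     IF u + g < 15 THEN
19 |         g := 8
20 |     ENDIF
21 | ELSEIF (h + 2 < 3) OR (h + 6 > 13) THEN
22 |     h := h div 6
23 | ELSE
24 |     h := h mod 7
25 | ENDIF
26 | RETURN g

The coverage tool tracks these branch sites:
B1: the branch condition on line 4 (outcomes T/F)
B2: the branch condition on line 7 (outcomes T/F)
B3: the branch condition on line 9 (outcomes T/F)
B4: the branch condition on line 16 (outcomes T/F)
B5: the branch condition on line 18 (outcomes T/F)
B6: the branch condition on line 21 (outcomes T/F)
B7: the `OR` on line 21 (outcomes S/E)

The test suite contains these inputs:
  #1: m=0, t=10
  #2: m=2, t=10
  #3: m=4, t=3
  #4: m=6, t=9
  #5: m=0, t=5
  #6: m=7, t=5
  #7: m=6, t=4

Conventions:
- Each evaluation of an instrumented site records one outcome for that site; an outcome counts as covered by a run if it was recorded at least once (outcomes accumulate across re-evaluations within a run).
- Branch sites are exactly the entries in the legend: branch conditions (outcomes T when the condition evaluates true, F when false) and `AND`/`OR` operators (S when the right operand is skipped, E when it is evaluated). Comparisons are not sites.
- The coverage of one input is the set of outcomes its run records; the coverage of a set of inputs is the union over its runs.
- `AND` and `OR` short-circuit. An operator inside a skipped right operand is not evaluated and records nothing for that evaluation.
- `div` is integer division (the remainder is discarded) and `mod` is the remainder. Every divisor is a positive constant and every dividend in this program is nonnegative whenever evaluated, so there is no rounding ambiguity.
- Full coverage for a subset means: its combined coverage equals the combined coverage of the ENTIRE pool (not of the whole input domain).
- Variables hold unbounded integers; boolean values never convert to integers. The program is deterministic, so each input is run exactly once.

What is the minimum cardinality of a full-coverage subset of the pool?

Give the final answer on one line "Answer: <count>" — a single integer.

input #1 (m=0, t=10): covers B1=F, B2=T, B3=F, B4=F, B6=T, B7=S
input #2 (m=2, t=10): covers B1=T, B2=T, B3=F, B4=F, B6=F, B7=E
input #3 (m=4, t=3): covers B1=F, B2=F, B4=F, B6=F, B7=E
input #4 (m=6, t=9): covers B1=F, B2=F, B4=F, B6=F, B7=E
input #5 (m=0, t=5): covers B1=F, B2=T, B3=T, B4=F, B6=T, B7=S
input #6 (m=7, t=5): covers B1=F, B2=T, B3=T, B4=T, B5=F
input #7 (m=6, t=4): covers B1=F, B2=F, B4=F, B6=F, B7=E
the full pool covers 13 outcomes: B1=T, B1=F, B2=T, B2=F, B3=T, B3=F, B4=T, B4=F, B5=F, B6=T, B6=F, B7=S, B7=E
size 1 is not enough: best union over all size-1 subsets is 6/13
size 2 is not enough: best union over all size-2 subsets is 10/13
size 3 is not enough: best union over all size-3 subsets is 12/13
at size 4, {1, 2, 3, 6} reaches all 13 outcomes; every lexicographically earlier size-4 subset fails

Answer: 4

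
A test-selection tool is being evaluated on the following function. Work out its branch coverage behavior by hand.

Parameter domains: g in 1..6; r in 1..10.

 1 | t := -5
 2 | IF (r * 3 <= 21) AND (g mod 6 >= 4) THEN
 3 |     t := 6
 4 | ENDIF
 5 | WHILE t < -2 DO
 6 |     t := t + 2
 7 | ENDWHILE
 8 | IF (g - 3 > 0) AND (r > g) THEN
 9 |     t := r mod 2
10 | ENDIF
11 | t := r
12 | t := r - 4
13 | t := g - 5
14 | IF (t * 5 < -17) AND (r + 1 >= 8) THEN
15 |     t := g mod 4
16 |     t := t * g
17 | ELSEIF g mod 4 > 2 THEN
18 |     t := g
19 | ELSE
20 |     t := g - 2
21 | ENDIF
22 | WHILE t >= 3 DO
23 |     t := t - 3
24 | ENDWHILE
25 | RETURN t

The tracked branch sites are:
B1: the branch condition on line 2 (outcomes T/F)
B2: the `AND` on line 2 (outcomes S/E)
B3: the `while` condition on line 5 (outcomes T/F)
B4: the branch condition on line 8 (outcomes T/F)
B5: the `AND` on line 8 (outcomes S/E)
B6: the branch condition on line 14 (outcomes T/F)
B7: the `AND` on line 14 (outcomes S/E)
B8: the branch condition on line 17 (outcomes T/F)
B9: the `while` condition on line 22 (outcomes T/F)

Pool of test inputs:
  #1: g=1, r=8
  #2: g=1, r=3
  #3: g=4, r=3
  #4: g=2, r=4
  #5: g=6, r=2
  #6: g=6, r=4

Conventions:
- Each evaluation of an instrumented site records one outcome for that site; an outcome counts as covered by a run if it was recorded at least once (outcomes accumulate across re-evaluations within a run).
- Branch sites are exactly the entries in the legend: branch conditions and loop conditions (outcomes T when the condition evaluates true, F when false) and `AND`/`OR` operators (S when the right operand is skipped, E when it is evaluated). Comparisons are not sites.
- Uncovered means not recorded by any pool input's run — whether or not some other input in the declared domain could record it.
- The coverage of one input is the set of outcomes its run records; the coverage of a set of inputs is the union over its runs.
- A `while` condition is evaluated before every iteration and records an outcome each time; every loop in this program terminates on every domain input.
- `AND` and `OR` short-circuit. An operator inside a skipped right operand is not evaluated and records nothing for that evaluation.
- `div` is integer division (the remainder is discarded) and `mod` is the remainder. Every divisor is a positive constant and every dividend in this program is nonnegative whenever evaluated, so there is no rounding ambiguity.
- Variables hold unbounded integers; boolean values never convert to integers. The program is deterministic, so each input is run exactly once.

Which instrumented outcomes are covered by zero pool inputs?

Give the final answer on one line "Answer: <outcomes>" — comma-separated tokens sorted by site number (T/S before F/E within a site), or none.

#1 (g=1, r=8) -> B2->S, B1->F, B3->T, B3->T, B3->F, B5->S, B4->F, B7->E, B6->T, B9->F; covered: B1=F, B2=S, B3=T, B3=F, B4=F, B5=S, B6=T, B7=E, B9=F
#2 (g=1, r=3) -> B2->E, B1->F, B3->T, B3->T, B3->F, B5->S, B4->F, B7->E, B6->F, B8->F, B9->F; covered: B1=F, B2=E, B3=T, B3=F, B4=F, B5=S, B6=F, B7=E, B8=F, B9=F
#3 (g=4, r=3) -> B2->E, B1->T, B3->F, B5->E, B4->F, B7->S, B6->F, B8->F, B9->F; covered: B1=T, B2=E, B3=F, B4=F, B5=E, B6=F, B7=S, B8=F, B9=F
#4 (g=2, r=4) -> B2->E, B1->F, B3->T, B3->T, B3->F, B5->S, B4->F, B7->S, B6->F, B8->F, B9->F; covered: B1=F, B2=E, B3=T, B3=F, B4=F, B5=S, B6=F, B7=S, B8=F, B9=F
#5 (g=6, r=2) -> B2->E, B1->F, B3->T, B3->T, B3->F, B5->E, B4->F, B7->S, B6->F, B8->F, B9->T, B9->F; covered: B1=F, B2=E, B3=T, B3=F, B4=F, B5=E, B6=F, B7=S, B8=F, B9=T, B9=F
#6 (g=6, r=4) -> B2->E, B1->F, B3->T, B3->T, B3->F, B5->E, B4->F, B7->S, B6->F, B8->F, B9->T, B9->F; covered: B1=F, B2=E, B3=T, B3=F, B4=F, B5=E, B6=F, B7=S, B8=F, B9=T, B9=F
union over the pool: B1=T, B1=F, B2=S, B2=E, B3=T, B3=F, B4=F, B5=S, B5=E, B6=T, B6=F, B7=S, B7=E, B8=F, B9=T, B9=F
uncovered (2 of 18): B4=T, B8=T

Answer: B4=T, B8=T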